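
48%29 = 19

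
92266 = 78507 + 13759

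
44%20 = 4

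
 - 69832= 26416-96248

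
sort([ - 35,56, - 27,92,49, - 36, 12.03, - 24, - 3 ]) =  [ - 36, -35, - 27 , - 24 , - 3, 12.03, 49,56  ,  92] 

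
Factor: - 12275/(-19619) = 5^2 * 23^( - 1 )*491^1 *853^(- 1)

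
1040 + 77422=78462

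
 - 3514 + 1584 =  - 1930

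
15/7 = 2 + 1/7 = 2.14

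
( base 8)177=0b1111111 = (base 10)127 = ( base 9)151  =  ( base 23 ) 5c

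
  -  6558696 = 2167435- 8726131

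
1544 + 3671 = 5215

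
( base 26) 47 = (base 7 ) 216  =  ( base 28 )3r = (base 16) 6f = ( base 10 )111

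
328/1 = 328= 328.00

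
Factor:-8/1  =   - 2^3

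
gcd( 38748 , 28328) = 4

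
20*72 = 1440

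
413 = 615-202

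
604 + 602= 1206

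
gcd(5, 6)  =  1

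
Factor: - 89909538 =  - 2^1*3^1*137^1*109379^1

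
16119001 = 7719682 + 8399319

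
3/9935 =3/9935 = 0.00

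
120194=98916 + 21278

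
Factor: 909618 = 2^1*3^1*151603^1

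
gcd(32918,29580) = 2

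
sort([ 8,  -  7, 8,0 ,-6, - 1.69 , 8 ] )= [  -  7, - 6, - 1.69,0, 8 , 8,8 ] 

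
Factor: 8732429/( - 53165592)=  - 2^( - 3) * 3^( - 3 )* 101^(- 1)*2437^ ( - 1)*8732429^1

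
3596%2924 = 672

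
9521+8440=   17961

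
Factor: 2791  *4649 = 2791^1*4649^1 = 12975359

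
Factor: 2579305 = 5^1*515861^1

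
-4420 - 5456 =-9876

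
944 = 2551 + -1607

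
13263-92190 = -78927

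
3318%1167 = 984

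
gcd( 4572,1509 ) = 3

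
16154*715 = 11550110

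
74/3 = 24 + 2/3 =24.67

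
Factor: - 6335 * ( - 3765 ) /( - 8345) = - 3^1*5^1 * 7^1*181^1*251^1*1669^( - 1 )= - 4770255/1669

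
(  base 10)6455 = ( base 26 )9E7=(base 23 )c4f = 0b1100100110111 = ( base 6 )45515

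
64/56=1 + 1/7  =  1.14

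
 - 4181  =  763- 4944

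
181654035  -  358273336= - 176619301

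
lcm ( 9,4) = 36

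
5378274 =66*81489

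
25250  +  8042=33292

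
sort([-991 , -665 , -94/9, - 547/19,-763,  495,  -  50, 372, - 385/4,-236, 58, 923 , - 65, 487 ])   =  [  -  991,-763,-665,-236,-385/4,-65, - 50, - 547/19, - 94/9 , 58, 372, 487,495 , 923]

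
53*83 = 4399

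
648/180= 3 +3/5  =  3.60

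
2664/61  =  43  +  41/61 = 43.67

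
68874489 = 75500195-6625706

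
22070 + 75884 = 97954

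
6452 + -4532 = 1920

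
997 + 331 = 1328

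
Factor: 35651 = 7^1 * 11^1* 463^1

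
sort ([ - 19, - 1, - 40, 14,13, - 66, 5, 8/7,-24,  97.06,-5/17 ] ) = [ - 66, - 40, - 24, - 19,- 1, - 5/17, 8/7, 5, 13,14,97.06 ]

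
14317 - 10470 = 3847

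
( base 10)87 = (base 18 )4f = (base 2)1010111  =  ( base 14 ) 63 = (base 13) 69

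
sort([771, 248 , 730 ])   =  [248, 730, 771]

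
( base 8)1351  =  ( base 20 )1h5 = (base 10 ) 745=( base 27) 10g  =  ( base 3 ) 1000121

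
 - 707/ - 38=707/38 = 18.61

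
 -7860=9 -7869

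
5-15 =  - 10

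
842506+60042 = 902548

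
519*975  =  506025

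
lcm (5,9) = 45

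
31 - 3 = 28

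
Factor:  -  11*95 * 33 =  - 34485  =  - 3^1 * 5^1  *11^2*19^1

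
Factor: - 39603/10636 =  - 2^( - 2)*3^1*43^1*307^1*2659^ ( - 1) 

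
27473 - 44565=  -  17092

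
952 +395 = 1347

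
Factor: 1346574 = 2^1*3^1*224429^1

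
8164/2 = 4082 = 4082.00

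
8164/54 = 151+ 5/27 = 151.19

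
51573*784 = 40433232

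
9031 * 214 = 1932634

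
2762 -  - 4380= 7142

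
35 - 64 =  - 29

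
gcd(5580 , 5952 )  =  372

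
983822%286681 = 123779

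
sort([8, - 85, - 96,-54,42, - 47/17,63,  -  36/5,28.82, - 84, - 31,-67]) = [ - 96,-85,-84 , - 67, - 54, -31, -36/5, - 47/17,8,28.82,42 , 63 ] 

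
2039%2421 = 2039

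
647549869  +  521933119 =1169482988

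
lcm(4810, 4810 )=4810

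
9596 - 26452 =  - 16856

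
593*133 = 78869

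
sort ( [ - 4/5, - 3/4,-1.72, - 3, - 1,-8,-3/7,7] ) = [-8,  -  3, - 1.72, - 1, - 4/5,-3/4, - 3/7,7 ] 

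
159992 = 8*19999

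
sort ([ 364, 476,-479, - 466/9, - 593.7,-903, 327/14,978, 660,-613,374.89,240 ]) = [-903,-613,-593.7,-479, - 466/9 , 327/14,240, 364,374.89, 476,660, 978 ]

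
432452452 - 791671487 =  - 359219035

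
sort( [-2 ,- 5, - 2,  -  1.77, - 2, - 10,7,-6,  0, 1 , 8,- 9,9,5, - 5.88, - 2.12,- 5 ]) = [ - 10, - 9,-6,-5.88, - 5 ,-5, - 2.12, - 2, - 2, - 2, - 1.77,0,1,5, 7, 8, 9 ] 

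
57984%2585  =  1114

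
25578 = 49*522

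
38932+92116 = 131048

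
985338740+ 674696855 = 1660035595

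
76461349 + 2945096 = 79406445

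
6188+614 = 6802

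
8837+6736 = 15573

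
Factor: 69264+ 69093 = 3^2*15373^1 = 138357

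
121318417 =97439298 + 23879119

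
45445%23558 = 21887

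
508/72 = 7 + 1/18 = 7.06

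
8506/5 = 8506/5 = 1701.20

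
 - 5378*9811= - 52763558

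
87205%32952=21301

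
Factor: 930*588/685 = 109368/137= 2^3*3^2*7^2 * 31^1*137^( - 1)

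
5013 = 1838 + 3175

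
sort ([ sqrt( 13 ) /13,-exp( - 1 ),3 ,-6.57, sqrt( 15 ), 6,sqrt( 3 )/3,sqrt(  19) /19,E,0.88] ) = [ - 6.57, - exp ( - 1),sqrt(19) /19, sqrt(13 ) /13, sqrt(3 )/3, 0.88 , E,3,sqrt( 15) , 6] 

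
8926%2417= 1675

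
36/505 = 36/505 = 0.07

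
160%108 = 52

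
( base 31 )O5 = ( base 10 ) 749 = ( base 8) 1355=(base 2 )1011101101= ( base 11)621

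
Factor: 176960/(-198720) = - 3^(- 3) * 7^1*23^( - 1) * 79^1=- 553/621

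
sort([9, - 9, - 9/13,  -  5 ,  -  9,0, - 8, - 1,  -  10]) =[- 10, - 9,  -  9, - 8,-5, - 1, - 9/13,0,9]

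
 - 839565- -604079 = - 235486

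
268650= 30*8955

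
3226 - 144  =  3082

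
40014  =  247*162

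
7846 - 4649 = 3197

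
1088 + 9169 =10257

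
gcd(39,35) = 1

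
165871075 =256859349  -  90988274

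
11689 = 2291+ 9398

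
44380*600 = 26628000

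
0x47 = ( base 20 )3b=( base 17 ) 43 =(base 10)71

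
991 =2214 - 1223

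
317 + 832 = 1149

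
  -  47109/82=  - 1149/2 = - 574.50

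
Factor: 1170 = 2^1*3^2*5^1*13^1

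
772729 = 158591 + 614138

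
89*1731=154059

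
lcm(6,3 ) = 6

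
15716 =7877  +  7839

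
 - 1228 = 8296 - 9524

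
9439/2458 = 3  +  2065/2458 = 3.84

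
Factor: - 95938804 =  - 2^2*13^1*1844977^1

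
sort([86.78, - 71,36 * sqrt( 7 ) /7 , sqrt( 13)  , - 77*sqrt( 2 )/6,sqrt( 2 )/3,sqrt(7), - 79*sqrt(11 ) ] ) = [ - 79*sqrt(11), - 71, - 77 * sqrt(2) /6, sqrt(2 )/3,sqrt ( 7 ),sqrt(13 ) , 36* sqrt(7)/7 , 86.78 ]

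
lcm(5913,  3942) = 11826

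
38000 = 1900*20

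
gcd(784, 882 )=98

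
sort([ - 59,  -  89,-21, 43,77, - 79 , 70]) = [-89, - 79, - 59, - 21,  43, 70,  77 ]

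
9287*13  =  120731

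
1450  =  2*725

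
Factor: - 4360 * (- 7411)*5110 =2^4*5^2 * 7^1*73^1*109^1 * 7411^1=165114115600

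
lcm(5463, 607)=5463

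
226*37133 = 8392058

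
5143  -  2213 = 2930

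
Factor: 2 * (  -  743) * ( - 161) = 239246 = 2^1*7^1*23^1*743^1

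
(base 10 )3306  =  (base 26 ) 4N4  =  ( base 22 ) 6I6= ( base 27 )4ec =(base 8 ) 6352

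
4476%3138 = 1338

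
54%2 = 0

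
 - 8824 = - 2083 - 6741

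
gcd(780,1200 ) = 60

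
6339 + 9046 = 15385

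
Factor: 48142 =2^1 *24071^1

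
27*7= 189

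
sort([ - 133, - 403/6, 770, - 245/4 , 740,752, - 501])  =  [ -501, - 133,- 403/6 ,-245/4, 740, 752 , 770]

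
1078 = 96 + 982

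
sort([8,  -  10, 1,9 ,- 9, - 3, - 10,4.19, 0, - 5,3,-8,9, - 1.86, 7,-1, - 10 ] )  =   [ - 10, - 10,-10, - 9, -8, - 5,-3,-1.86, - 1,0,1,3, 4.19, 7, 8, 9,9]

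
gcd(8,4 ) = 4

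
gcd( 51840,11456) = 64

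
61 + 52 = 113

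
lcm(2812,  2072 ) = 39368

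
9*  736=6624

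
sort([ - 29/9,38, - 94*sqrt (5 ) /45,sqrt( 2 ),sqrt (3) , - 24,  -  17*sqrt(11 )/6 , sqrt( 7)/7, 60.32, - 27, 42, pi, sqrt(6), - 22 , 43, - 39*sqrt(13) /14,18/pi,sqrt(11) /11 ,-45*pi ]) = [ - 45*pi, - 27,  -  24, - 22,- 39*sqrt( 13 ) /14, - 17*sqrt( 11)/6, - 94 * sqrt( 5)/45, - 29/9, sqrt( 11) /11,sqrt ( 7)/7,  sqrt (2), sqrt( 3 ),sqrt(6 ), pi,18/pi, 38,42,43 , 60.32]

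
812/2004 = 203/501 = 0.41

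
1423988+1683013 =3107001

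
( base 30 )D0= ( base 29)DD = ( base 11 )325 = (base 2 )110000110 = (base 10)390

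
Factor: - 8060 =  - 2^2*5^1*13^1 * 31^1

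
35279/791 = 44 + 475/791 = 44.60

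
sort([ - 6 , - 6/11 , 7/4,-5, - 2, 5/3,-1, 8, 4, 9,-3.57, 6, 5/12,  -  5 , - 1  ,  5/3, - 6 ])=[ - 6, - 6 , - 5 ,  -  5 , - 3.57 , - 2 ,  -  1,  -  1,- 6/11,5/12 , 5/3, 5/3,7/4,4, 6 , 8,9]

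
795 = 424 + 371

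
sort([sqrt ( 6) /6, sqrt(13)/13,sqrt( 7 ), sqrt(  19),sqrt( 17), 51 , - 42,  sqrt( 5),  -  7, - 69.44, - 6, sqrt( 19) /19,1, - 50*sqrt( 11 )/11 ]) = [ - 69.44, - 42, - 50 * sqrt( 11)/11, - 7,-6,  sqrt (19) /19 , sqrt(13) /13,sqrt(6) /6, 1,sqrt(5 ),sqrt( 7),sqrt ( 17) , sqrt( 19 ) , 51]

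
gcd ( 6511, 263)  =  1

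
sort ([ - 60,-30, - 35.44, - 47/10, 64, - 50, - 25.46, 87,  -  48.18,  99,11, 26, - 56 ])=[ - 60,  -  56, - 50, - 48.18, - 35.44, - 30, - 25.46, - 47/10, 11, 26, 64, 87,99]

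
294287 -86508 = 207779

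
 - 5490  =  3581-9071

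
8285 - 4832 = 3453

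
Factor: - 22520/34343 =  - 2^3*5^1*61^( - 1) = - 40/61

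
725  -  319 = 406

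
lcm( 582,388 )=1164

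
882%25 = 7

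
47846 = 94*509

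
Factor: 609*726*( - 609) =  - 2^1*3^3*7^2*11^2*29^2 = - 269259606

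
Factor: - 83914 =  - 2^1*41957^1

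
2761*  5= 13805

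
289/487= 289/487  =  0.59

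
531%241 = 49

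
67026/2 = 33513  =  33513.00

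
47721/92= 47721/92  =  518.71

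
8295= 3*2765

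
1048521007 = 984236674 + 64284333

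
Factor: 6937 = 7^1*991^1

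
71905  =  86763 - 14858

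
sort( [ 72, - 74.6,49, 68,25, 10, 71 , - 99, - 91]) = [ - 99, - 91, - 74.6,10,25,49, 68,71,72]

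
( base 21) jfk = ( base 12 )5062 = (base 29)AAE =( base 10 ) 8714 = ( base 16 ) 220A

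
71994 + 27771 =99765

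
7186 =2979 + 4207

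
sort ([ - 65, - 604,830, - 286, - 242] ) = [-604, - 286, - 242 , - 65, 830]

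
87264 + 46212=133476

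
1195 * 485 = 579575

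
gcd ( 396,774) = 18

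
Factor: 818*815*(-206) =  - 137334020 = - 2^2*5^1*103^1*163^1*409^1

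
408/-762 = -1 +59/127 = - 0.54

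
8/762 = 4/381= 0.01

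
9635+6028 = 15663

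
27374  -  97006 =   -  69632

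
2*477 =954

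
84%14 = 0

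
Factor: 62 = 2^1* 31^1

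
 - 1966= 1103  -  3069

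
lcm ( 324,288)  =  2592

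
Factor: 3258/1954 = 1629/977= 3^2*181^1* 977^( - 1 ) 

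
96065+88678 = 184743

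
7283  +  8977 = 16260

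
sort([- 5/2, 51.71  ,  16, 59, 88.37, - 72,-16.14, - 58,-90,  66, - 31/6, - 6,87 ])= [ - 90,-72, - 58, - 16.14,- 6,  -  31/6, - 5/2,16, 51.71,59,66, 87, 88.37 ]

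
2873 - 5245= - 2372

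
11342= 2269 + 9073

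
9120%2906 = 402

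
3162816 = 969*3264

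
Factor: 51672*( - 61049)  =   - 3154523928 = -2^3*3^1*41^1*1489^1 * 2153^1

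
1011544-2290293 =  - 1278749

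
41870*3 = 125610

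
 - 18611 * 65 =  - 1209715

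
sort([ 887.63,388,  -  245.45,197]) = [-245.45, 197, 388, 887.63 ] 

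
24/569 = 24/569 = 0.04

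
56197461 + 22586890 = 78784351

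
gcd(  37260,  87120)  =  180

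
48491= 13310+35181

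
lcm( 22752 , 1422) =22752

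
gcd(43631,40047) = 7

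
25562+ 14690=40252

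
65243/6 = 10873+5/6 = 10873.83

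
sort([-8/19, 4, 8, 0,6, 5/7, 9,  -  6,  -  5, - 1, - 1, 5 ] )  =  [  -  6, - 5 ,-1, - 1, -8/19 , 0, 5/7, 4,5 , 6, 8, 9 ]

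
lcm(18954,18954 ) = 18954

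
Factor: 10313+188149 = 2^1*3^1*11^1*31^1*97^1=198462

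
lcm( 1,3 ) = 3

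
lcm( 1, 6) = 6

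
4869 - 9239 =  - 4370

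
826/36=22+ 17/18 =22.94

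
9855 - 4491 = 5364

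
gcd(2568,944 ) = 8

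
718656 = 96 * 7486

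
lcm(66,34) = 1122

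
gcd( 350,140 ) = 70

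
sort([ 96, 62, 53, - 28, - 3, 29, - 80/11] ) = [ - 28 ,-80/11,-3, 29, 53,  62 , 96]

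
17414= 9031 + 8383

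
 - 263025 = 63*( - 4175)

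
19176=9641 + 9535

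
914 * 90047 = 82302958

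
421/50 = 421/50 = 8.42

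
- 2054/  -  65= 31 + 3/5 =31.60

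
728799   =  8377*87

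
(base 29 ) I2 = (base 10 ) 524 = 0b1000001100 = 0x20C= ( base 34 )fe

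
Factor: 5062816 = 2^5*11^1*  19^1*757^1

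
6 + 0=6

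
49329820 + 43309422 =92639242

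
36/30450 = 6/5075 = 0.00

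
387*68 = 26316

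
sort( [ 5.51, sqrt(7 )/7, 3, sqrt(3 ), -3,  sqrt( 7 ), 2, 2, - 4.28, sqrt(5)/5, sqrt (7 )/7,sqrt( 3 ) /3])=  [ - 4.28 , - 3, sqrt(7 )/7, sqrt(7 )/7, sqrt(5 )/5, sqrt(3 )/3, sqrt(3), 2,2,  sqrt( 7 ),3,5.51]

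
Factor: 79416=2^3*3^2*1103^1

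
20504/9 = 20504/9 = 2278.22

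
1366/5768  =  683/2884 = 0.24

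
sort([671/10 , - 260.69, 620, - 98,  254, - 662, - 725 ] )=[- 725, - 662, - 260.69, - 98,671/10 , 254,620 ]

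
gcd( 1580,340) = 20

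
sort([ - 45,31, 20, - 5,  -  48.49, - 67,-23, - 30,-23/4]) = [-67,-48.49,-45, - 30, - 23, - 23/4,-5, 20 , 31 ] 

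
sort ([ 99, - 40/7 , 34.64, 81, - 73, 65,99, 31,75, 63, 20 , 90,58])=[ -73, - 40/7,20, 31,34.64 , 58, 63,65, 75,81,90,  99, 99] 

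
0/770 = 0 = 0.00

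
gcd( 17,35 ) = 1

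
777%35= 7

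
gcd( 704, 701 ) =1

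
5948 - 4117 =1831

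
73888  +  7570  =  81458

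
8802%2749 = 555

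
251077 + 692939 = 944016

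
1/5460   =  1/5460 = 0.00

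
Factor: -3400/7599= - 2^3*3^( - 1 )  *5^2 * 149^( - 1) = - 200/447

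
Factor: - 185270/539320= - 191/556  =  - 2^(  -  2 ) * 139^( - 1)*191^1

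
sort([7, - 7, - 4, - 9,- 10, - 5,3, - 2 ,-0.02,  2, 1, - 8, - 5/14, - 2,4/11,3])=[ - 10, - 9, - 8, - 7, - 5, - 4,-2,  -  2, - 5/14, - 0.02,4/11,  1,2,3,3,7]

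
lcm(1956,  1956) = 1956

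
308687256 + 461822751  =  770510007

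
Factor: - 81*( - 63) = 3^6 * 7^1 = 5103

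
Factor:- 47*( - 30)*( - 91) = -128310 = - 2^1*3^1*5^1 * 7^1*13^1*47^1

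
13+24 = 37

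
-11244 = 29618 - 40862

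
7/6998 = 7/6998 = 0.00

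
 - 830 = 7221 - 8051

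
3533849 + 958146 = 4491995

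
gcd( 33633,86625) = 9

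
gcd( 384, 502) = 2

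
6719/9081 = 6719/9081 = 0.74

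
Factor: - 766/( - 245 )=2^1*5^( - 1) * 7^( - 2)*383^1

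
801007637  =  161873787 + 639133850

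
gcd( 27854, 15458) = 2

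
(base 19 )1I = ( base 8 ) 45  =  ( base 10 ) 37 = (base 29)18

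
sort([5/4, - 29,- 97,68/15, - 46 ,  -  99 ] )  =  [ - 99,-97, - 46, - 29, 5/4,68/15 ] 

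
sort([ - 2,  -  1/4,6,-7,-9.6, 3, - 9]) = [ - 9.6,-9, - 7, - 2, - 1/4,3, 6]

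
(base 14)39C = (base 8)1326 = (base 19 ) 204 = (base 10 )726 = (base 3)222220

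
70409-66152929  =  -66082520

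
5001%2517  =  2484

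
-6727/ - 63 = 961/9 = 106.78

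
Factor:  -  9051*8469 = -3^3 * 7^1*431^1 *941^1=-76652919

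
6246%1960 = 366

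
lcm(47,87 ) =4089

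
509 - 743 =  - 234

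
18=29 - 11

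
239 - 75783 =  - 75544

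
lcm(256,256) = 256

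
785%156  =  5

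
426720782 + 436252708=862973490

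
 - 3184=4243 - 7427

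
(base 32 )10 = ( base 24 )18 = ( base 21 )1B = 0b100000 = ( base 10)32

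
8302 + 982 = 9284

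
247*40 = 9880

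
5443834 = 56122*97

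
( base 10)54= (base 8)66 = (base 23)28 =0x36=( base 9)60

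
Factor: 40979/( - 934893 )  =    -  43/981  =  - 3^ (- 2)*43^1*109^( - 1 )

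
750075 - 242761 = 507314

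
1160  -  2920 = - 1760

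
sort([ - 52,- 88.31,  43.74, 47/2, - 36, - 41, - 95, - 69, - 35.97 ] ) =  [ - 95, - 88.31, - 69,- 52,-41,  -  36,  -  35.97,  47/2,43.74]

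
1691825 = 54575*31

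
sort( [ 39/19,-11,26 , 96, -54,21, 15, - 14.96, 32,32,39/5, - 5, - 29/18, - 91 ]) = [-91, - 54, - 14.96, - 11,- 5 , -29/18, 39/19 , 39/5,15,21, 26,32, 32 , 96 ] 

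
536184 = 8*67023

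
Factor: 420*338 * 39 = 2^3 * 3^2*5^1*7^1*13^3 = 5536440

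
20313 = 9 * 2257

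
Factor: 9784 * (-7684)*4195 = -315381173920=- 2^5*5^1*17^1*113^1 * 839^1*1223^1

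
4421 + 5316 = 9737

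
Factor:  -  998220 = - 2^2 * 3^1*5^1*127^1*131^1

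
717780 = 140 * 5127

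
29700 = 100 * 297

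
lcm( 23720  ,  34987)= 1399480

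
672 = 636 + 36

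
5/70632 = 5/70632=0.00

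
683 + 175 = 858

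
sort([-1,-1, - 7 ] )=[-7, - 1,  -  1 ] 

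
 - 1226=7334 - 8560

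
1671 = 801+870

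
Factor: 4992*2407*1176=2^10*3^2*7^2*13^1*29^1 * 83^1=14130514944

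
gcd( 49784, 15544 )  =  8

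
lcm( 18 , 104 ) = 936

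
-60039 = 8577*( - 7 ) 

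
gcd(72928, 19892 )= 4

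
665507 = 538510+126997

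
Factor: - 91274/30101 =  - 94/31 = - 2^1*31^( - 1)*47^1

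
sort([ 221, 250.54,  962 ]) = [ 221, 250.54, 962] 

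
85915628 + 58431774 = 144347402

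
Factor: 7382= 2^1*3691^1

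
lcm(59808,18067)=1734432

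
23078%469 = 97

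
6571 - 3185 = 3386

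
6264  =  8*783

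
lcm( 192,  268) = 12864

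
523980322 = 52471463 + 471508859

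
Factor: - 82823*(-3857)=319448311 = 7^1*13^1* 19^1*23^1*29^1*277^1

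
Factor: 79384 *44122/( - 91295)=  - 2^4*5^( - 1)* 13^1*19^ ( - 1 )*31^( - 2) * 1697^1*9923^1 = - 3502580848/91295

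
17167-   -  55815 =72982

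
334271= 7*47753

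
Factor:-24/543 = - 8/181 = - 2^3*181^(-1) 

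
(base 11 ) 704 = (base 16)353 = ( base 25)191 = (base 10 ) 851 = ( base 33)PQ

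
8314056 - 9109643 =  - 795587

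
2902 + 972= 3874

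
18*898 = 16164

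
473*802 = 379346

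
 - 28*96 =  - 2688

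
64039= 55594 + 8445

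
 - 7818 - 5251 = - 13069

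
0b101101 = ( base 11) 41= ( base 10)45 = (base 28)1h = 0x2D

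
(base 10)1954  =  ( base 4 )132202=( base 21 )491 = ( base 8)3642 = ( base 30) 254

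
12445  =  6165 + 6280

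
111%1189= 111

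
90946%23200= 21346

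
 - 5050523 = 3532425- 8582948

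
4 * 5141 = 20564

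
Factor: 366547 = 366547^1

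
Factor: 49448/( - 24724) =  - 2^1 = - 2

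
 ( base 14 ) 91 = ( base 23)5C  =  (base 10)127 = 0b1111111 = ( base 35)3m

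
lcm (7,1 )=7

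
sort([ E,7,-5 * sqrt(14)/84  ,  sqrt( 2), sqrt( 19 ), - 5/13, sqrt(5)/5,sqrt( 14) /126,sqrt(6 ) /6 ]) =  [  -  5/13 , - 5*sqrt( 14) /84,sqrt ( 14 ) /126,sqrt(  6) /6, sqrt( 5)/5,sqrt(2), E,sqrt ( 19), 7]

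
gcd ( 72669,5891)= 1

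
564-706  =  -142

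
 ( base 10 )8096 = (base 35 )6LB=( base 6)101252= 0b1111110100000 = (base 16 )1fa0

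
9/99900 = 1/11100 =0.00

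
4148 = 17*244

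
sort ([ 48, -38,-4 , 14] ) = [-38, - 4, 14,48]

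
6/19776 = 1/3296   =  0.00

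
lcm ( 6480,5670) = 45360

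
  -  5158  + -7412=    - 12570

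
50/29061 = 50/29061 = 0.00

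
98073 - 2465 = 95608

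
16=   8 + 8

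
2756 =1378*2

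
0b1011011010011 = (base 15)1AE8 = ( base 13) 2876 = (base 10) 5843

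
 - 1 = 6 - 7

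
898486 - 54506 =843980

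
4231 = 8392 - 4161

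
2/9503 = 2/9503 = 0.00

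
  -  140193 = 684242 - 824435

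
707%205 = 92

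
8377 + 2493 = 10870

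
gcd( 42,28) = 14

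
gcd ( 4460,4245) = 5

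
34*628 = 21352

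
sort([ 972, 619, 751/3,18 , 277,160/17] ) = [ 160/17, 18,751/3, 277 , 619,972]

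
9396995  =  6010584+3386411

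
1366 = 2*683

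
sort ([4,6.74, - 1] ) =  [- 1,4,6.74 ]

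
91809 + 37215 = 129024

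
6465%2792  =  881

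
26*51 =1326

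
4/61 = 4/61 = 0.07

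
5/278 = 5/278 = 0.02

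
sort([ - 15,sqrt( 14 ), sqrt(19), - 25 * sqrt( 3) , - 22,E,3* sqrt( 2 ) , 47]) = [ - 25*sqrt( 3 ) , - 22,-15, E,sqrt( 14 ),3 *sqrt( 2 ), sqrt( 19 ), 47]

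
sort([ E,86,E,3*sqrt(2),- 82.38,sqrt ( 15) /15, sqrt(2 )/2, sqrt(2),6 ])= [ - 82.38,sqrt(15 ) /15,sqrt (2)/2,sqrt( 2),E,  E, 3*sqrt( 2), 6,  86]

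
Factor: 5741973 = 3^2*23^1*27739^1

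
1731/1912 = 1731/1912 =0.91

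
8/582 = 4/291 =0.01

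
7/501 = 7/501 = 0.01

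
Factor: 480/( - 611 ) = -2^5*3^1*5^1*13^ ( - 1)*47^( - 1)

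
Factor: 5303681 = 137^1*38713^1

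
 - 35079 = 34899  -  69978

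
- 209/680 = -1 + 471/680 = - 0.31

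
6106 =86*71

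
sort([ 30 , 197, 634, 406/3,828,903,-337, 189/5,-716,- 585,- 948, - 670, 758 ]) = [ - 948, - 716 , - 670,-585,-337,30, 189/5,  406/3, 197, 634, 758, 828,  903 ]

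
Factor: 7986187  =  11^1*277^1 * 2621^1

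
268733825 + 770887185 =1039621010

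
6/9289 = 6/9289  =  0.00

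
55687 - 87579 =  - 31892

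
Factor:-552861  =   - 3^2* 47^1*1307^1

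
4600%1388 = 436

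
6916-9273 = - 2357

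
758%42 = 2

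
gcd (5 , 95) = 5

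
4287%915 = 627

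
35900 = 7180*5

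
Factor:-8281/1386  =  -2^ (-1)*3^(-2) * 7^1*11^( -1)*13^2 = -1183/198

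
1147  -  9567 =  - 8420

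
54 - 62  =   - 8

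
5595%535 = 245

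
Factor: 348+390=738= 2^1 * 3^2*41^1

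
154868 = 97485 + 57383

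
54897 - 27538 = 27359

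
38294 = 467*82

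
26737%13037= 663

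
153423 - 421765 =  - 268342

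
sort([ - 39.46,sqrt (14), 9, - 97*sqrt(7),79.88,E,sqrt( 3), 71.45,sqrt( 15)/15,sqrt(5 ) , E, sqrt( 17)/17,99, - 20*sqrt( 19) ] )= [-97*sqrt( 7 ) , - 20*sqrt( 19),-39.46,sqrt(17)/17, sqrt(15)/15,sqrt( 3 ),sqrt( 5 ),E , E,sqrt( 14 ), 9,  71.45,79.88,99]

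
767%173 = 75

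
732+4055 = 4787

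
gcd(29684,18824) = 724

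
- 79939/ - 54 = 1480+ 19/54=1480.35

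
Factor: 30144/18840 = 2^3*5^( - 1 ) = 8/5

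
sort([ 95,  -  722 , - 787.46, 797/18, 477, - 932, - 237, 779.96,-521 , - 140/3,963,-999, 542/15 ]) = [ - 999, - 932 , - 787.46, - 722, - 521, - 237, - 140/3,  542/15, 797/18,  95, 477,779.96, 963 ] 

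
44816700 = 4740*9455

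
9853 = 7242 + 2611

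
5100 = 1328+3772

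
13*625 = 8125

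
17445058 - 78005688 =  - 60560630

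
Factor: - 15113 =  - 7^1*17^1*127^1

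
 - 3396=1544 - 4940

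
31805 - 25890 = 5915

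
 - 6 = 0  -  6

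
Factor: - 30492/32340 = -3^1*5^( - 1)*7^( - 1)*11^1=- 33/35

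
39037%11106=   5719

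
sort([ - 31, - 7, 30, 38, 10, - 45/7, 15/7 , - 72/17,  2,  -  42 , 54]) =[-42 ,- 31, - 7, - 45/7,  -  72/17, 2, 15/7,  10, 30,38,  54 ]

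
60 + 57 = 117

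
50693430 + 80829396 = 131522826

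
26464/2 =13232 = 13232.00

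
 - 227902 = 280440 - 508342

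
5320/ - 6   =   -887 + 1/3 = - 886.67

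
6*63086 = 378516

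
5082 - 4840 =242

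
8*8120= 64960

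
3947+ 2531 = 6478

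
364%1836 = 364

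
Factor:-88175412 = -2^2 * 3^3*13^2*4831^1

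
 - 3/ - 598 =3/598 = 0.01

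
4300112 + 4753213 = 9053325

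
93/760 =93/760 = 0.12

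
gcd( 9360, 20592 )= 1872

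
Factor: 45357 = 3^1*13^1*1163^1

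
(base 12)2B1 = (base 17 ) 17d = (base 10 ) 421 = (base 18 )157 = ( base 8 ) 645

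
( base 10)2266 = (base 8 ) 4332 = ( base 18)6hg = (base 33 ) 22m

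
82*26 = 2132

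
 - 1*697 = - 697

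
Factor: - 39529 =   -  7^1*5647^1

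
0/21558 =0 = 0.00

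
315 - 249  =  66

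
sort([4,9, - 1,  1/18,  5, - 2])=[ - 2, -1,1/18,4,  5,9 ] 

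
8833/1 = 8833 = 8833.00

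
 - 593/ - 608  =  593/608 = 0.98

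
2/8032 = 1/4016 = 0.00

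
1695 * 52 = 88140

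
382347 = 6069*63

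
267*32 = 8544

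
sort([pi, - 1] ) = [- 1, pi]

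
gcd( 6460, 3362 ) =2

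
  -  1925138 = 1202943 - 3128081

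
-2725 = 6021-8746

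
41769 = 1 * 41769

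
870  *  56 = 48720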